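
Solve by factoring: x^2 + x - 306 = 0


We need two numbers that multiply to -306 and add to 1.
Those numbers are 18 and -17 (since 18 * (-17) = -306 and 18 + (-17) = 1).
So x^2 + x - 306 = (x + 18)(x - 17) = 0
Setting each factor to zero: x = -18 or x = 17

x = -18, x = 17


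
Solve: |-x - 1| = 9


An absolute value equation |expr| = 9 gives two cases:
Case 1: -x - 1 = 9
  -x = 10, so x = -10
Case 2: -x - 1 = -9
  -x = -8, so x = 8

x = -10, x = 8


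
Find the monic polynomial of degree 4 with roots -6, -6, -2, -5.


A monic polynomial with roots -6, -6, -2, -5 is:
p(x) = (x + 6)(x + 6)(x + 2)(x + 5)
After multiplying by (x + 6): x + 6
After multiplying by (x + 6): x^2 + 12x + 36
After multiplying by (x + 2): x^3 + 14x^2 + 60x + 72
After multiplying by (x + 5): x^4 + 19x^3 + 130x^2 + 372x + 360

x^4 + 19x^3 + 130x^2 + 372x + 360


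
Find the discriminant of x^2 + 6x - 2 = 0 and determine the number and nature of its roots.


For ax^2 + bx + c = 0, discriminant D = b^2 - 4ac
Here a = 1, b = 6, c = -2
D = (6)^2 - 4(1)(-2) = 36 + 8 = 44

D = 44 > 0 but not a perfect square
The equation has 2 distinct real irrational roots.

Discriminant = 44, 2 distinct real irrational roots


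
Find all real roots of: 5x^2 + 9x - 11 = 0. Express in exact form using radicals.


Using the quadratic formula: x = (-b ± sqrt(b^2 - 4ac)) / (2a)
Here a = 5, b = 9, c = -11
Discriminant = b^2 - 4ac = 9^2 - 4(5)(-11) = 81 + 220 = 301
Since discriminant = 301 > 0, there are two real roots.
x = (-9 ± sqrt(301)) / 10
Numerically: x ≈ 0.8349 or x ≈ -2.6349

x = (-9 + sqrt(301)) / 10 or x = (-9 - sqrt(301)) / 10


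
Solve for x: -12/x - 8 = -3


Subtract -8 from both sides: -12/x = 5
Multiply both sides by x: -12 = 5 * x
Divide by 5: x = -12/5

x = -12/5


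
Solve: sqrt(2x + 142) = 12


Square both sides: 2x + 142 = 12^2 = 144
2x = 144 - 142 = 2
x = 1
Check: sqrt(2*1 + 142) = sqrt(144) = 12 ✓

x = 1


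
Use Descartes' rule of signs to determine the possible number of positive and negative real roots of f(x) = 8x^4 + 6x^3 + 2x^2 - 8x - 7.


Descartes' rule of signs:

For positive roots, count sign changes in f(x) = 8x^4 + 6x^3 + 2x^2 - 8x - 7:
Signs of coefficients: +, +, +, -, -
Number of sign changes: 1
Possible positive real roots: 1

For negative roots, examine f(-x) = 8x^4 - 6x^3 + 2x^2 + 8x - 7:
Signs of coefficients: +, -, +, +, -
Number of sign changes: 3
Possible negative real roots: 3, 1

Positive roots: 1; Negative roots: 3 or 1


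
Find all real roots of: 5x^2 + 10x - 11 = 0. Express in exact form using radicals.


Using the quadratic formula: x = (-b ± sqrt(b^2 - 4ac)) / (2a)
Here a = 5, b = 10, c = -11
Discriminant = b^2 - 4ac = 10^2 - 4(5)(-11) = 100 + 220 = 320
Since discriminant = 320 > 0, there are two real roots.
x = (-10 ± 8*sqrt(5)) / 10
Simplifying: x = (-5 ± 4*sqrt(5)) / 5
Numerically: x ≈ 0.7889 or x ≈ -2.7889

x = (-5 + 4*sqrt(5)) / 5 or x = (-5 - 4*sqrt(5)) / 5


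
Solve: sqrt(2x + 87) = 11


Square both sides: 2x + 87 = 11^2 = 121
2x = 121 - 87 = 34
x = 17
Check: sqrt(2*17 + 87) = sqrt(121) = 11 ✓

x = 17


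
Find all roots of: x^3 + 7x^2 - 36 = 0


Let p(x) = x^3 + 7x^2 - 36. By the rational root theorem (leading coefficient 1), any rational root is an integer divisor of 36: try ±1, ±2, ... in turn.
Test x = 1: value = -28 ≠ 0.
Test x = -1: value = -30 ≠ 0.
Test x = 2: value = 0 ✓, so (x - 2) is a factor.
Synthetic division by (x - 2): bring down 1; 1(2) + 7 = 9; 9(2) + 0 = 18; 18(2) - 36 = 0 → quotient x^2 + 9x + 18, remainder 0.
Solve the quadratic x^2 + 9x + 18 = 0: discriminant = 9^2 - 4(1)(18) = 81 - 72 = 9.
sqrt(9) = 3, so x = (-9 ± 3)/2: x = -3 or x = -6.
Collecting all roots found:

x = -6, x = -3, x = 2


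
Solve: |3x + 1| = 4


An absolute value equation |expr| = 4 gives two cases:
Case 1: 3x + 1 = 4
  3x = 3, so x = 1
Case 2: 3x + 1 = -4
  3x = -5, so x = -5/3

x = -5/3, x = 1


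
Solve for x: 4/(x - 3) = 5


Multiply both sides by (x - 3): 4 = 5(x - 3)
Distribute: 4 = 5x - 15
5x = 4 + 15 = 19
x = 19/5

x = 19/5


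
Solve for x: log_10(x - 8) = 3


Convert to exponential form: x - 8 = 10^3 = 1000
x = 1000 + 8 = 1008
Check: log_10(1008 - 8) = log_10(1000) = log_10(1000) = 3 ✓

x = 1008


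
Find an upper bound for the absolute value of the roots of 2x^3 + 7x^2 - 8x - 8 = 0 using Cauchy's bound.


Cauchy's bound: all roots r satisfy |r| <= 1 + max(|a_i/a_n|) for i = 0,...,n-1
where a_n is the leading coefficient.

Coefficients: [2, 7, -8, -8]
Leading coefficient a_n = 2
Ratios |a_i/a_n|: 7/2, 4, 4
Maximum ratio: 4
Cauchy's bound: |r| <= 1 + 4 = 5

Upper bound = 5


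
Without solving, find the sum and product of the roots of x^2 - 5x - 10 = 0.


By Vieta's formulas for ax^2 + bx + c = 0:
  Sum of roots = -b/a
  Product of roots = c/a

Here a = 1, b = -5, c = -10
Sum = -(-5)/1 = 5
Product = -10/1 = -10

Sum = 5, Product = -10


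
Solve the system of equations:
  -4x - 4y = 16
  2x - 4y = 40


Using Cramer's rule:
Determinant D = (-4)(-4) - (2)(-4) = 16 + 8 = 24
Dx = (16)(-4) - (40)(-4) = -64 + 160 = 96
Dy = (-4)(40) - (2)(16) = -160 - 32 = -192
x = Dx/D = 96/24 = 4
y = Dy/D = -192/24 = -8

x = 4, y = -8


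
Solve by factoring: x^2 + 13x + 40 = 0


We need two numbers that multiply to 40 and add to 13.
Those numbers are 8 and 5 (since 8 * 5 = 40 and 8 + 5 = 13).
So x^2 + 13x + 40 = (x + 8)(x + 5) = 0
Setting each factor to zero: x = -8 or x = -5

x = -8, x = -5


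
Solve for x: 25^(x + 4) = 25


Express both sides with the same base.
25 = 25^1
Since the bases match, equate exponents: x + 4 = 1
So x = 1 - (4) = -3

x = -3


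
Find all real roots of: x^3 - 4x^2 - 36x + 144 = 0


Let p(x) = x^3 - 4x^2 - 36x + 144. By the rational root theorem (leading coefficient 1), any rational root is an integer divisor of 144: try ±1, ±2, ... in turn.
Test x = 1: value = 105 ≠ 0.
Test x = -1: value = 175 ≠ 0.
Test x = 2: value = 64 ≠ 0.
Test x = -2: value = 192 ≠ 0.
Test x = 3: value = 27 ≠ 0.
Test x = -3: value = 189 ≠ 0.
Test x = 4: value = 0 ✓, so (x - 4) is a factor.
Synthetic division by (x - 4): bring down 1; 1(4) - 4 = 0; 0(4) - 36 = -36; (-36)(4) + 144 = 0 → quotient x^2 - 36, remainder 0.
Solve the quadratic x^2 - 36 = 0: discriminant = 0^2 - 4(1)(-36) = 0 + 144 = 144.
sqrt(144) = 12, so x = (0 ± 12)/2: x = 6 or x = -6.

x = -6, x = 4, x = 6


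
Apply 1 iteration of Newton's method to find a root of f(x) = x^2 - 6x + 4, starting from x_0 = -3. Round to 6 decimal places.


Newton's method: x_(n+1) = x_n - f(x_n)/f'(x_n)
f(x) = x^2 - 6x + 4
f'(x) = 2x - 6

Iteration 1:
  f(-3.000000) = 31.000000
  f'(-3.000000) = -12.000000
  x_1 = -3.000000 - (31.000000)/(-12.000000) = -0.416667

x_1 = -0.416667


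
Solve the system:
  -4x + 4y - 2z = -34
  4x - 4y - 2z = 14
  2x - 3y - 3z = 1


Using Cramer's rule. Expand each determinant along the first row.
D  = (-4)*[(-4)*(-3) - (-2)*(-3)] - 4*[4*(-3) - (-2)*2] + (-2)*[4*(-3) - (-4)*2]
  = (-4)*(6) - 4*(-8) + (-2)*(-4) = 16
Dx = (-34)*[(-4)*(-3) - (-2)*(-3)] - 4*[14*(-3) - (-2)*1] + (-2)*[14*(-3) - (-4)*1]
  = (-34)*(6) - 4*(-40) + (-2)*(-38) = 32
Dy = (-4)*[14*(-3) - (-2)*1] - (-34)*[4*(-3) - (-2)*2] + (-2)*[4*1 - 14*2]
  = (-4)*(-40) - (-34)*(-8) + (-2)*(-24) = -64
Dz = (-4)*[(-4)*1 - 14*(-3)] - 4*[4*1 - 14*2] + (-34)*[4*(-3) - (-4)*2]
  = (-4)*(38) - 4*(-24) + (-34)*(-4) = 80
x = Dx/D = 32/16 = 2, y = Dy/D = -64/16 = -4, z = Dz/D = 80/16 = 5
Check eq1: (-4)(2) + (4)(-4) + (-2)(5) = -34 = -34 ✓
Check eq2: (4)(2) + (-4)(-4) + (-2)(5) = 14 = 14 ✓
Check eq3: (2)(2) + (-3)(-4) + (-3)(5) = 1 = 1 ✓

x = 2, y = -4, z = 5


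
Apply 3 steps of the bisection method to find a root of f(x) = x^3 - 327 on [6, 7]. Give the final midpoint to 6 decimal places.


f(x) = x^3 - 327
f(6) = -111 < 0
f(7) = 16 > 0

Step 1: midpoint = (6.000000 + 7.000000)/2 = 6.500000
  f(6.500000) = -52.375000
  f(mid) < 0, so root is in [6.500000, 7.000000]

Step 2: midpoint = (6.500000 + 7.000000)/2 = 6.750000
  f(6.750000) = -19.453125
  f(mid) < 0, so root is in [6.750000, 7.000000]

Step 3: midpoint = (6.750000 + 7.000000)/2 = 6.875000
  f(6.875000) = -2.048828
  f(mid) < 0, so root is in [6.875000, 7.000000]

midpoint = 6.875000


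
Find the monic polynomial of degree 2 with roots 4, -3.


A monic polynomial with roots 4, -3 is:
p(x) = (x - 4)(x + 3)
After multiplying by (x - 4): x - 4
After multiplying by (x + 3): x^2 - x - 12

x^2 - x - 12


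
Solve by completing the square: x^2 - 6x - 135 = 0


Start: x^2 - 6x - 135 = 0
Move constant: x^2 - 6x = 135
Half of -6 is -3, squared is 9
Add 9 to both sides: x^2 - 6x + 9 = 144
(x - 3)^2 = 144
x - 3 = ±12
x = 3 + 12 = 15 or x = 3 - 12 = -9

x = -9, x = 15


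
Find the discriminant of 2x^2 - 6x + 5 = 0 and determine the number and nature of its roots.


For ax^2 + bx + c = 0, discriminant D = b^2 - 4ac
Here a = 2, b = -6, c = 5
D = (-6)^2 - 4(2)(5) = 36 - 40 = -4

D = -4 < 0
The equation has no real roots (2 complex conjugate roots).

Discriminant = -4, no real roots (2 complex conjugate roots)


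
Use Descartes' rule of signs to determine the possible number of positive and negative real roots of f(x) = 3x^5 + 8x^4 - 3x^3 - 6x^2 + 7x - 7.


Descartes' rule of signs:

For positive roots, count sign changes in f(x) = 3x^5 + 8x^4 - 3x^3 - 6x^2 + 7x - 7:
Signs of coefficients: +, +, -, -, +, -
Number of sign changes: 3
Possible positive real roots: 3, 1

For negative roots, examine f(-x) = -3x^5 + 8x^4 + 3x^3 - 6x^2 - 7x - 7:
Signs of coefficients: -, +, +, -, -, -
Number of sign changes: 2
Possible negative real roots: 2, 0

Positive roots: 3 or 1; Negative roots: 2 or 0


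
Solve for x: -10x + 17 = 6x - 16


Starting with: -10x + 17 = 6x - 16
Move all x terms to left: (-10 - 6)x = -16 - 17
Simplify: -16x = -33
Divide both sides by -16: x = 33/16

x = 33/16


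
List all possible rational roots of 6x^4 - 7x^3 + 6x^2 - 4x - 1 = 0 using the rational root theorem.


Rational root theorem: possible roots are ±p/q where:
  p divides the constant term (-1): p ∈ {1}
  q divides the leading coefficient (6): q ∈ {1, 2, 3, 6}

All possible rational roots: -1, -1/2, -1/3, -1/6, 1/6, 1/3, 1/2, 1

-1, -1/2, -1/3, -1/6, 1/6, 1/3, 1/2, 1


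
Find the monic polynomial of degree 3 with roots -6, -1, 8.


A monic polynomial with roots -6, -1, 8 is:
p(x) = (x + 6)(x + 1)(x - 8)
After multiplying by (x + 6): x + 6
After multiplying by (x + 1): x^2 + 7x + 6
After multiplying by (x - 8): x^3 - x^2 - 50x - 48

x^3 - x^2 - 50x - 48


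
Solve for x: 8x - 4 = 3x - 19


Starting with: 8x - 4 = 3x - 19
Move all x terms to left: (8 - 3)x = -19 + 4
Simplify: 5x = -15
Divide both sides by 5: x = -3

x = -3


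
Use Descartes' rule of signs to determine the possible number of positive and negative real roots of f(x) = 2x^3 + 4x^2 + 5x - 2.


Descartes' rule of signs:

For positive roots, count sign changes in f(x) = 2x^3 + 4x^2 + 5x - 2:
Signs of coefficients: +, +, +, -
Number of sign changes: 1
Possible positive real roots: 1

For negative roots, examine f(-x) = -2x^3 + 4x^2 - 5x - 2:
Signs of coefficients: -, +, -, -
Number of sign changes: 2
Possible negative real roots: 2, 0

Positive roots: 1; Negative roots: 2 or 0


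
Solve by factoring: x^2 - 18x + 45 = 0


We need two numbers that multiply to 45 and add to -18.
Those numbers are -3 and -15 (since (-3) * (-15) = 45 and (-3) + (-15) = -18).
So x^2 - 18x + 45 = (x - 3)(x - 15) = 0
Setting each factor to zero: x = 3 or x = 15

x = 3, x = 15


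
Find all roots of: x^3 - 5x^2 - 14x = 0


The constant term is 0, so x = 0 is a root. Factor out x:
  x^2 - 5x - 14 = 0
Solve the quadratic x^2 - 5x - 14 = 0: discriminant = (-5)^2 - 4(1)(-14) = 25 + 56 = 81.
sqrt(81) = 9, so x = (5 ± 9)/2: x = 7 or x = -2.
Collecting all roots found:

x = -2, x = 0, x = 7


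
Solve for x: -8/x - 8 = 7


Subtract -8 from both sides: -8/x = 15
Multiply both sides by x: -8 = 15 * x
Divide by 15: x = -8/15

x = -8/15


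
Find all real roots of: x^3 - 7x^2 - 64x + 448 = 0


Let p(x) = x^3 - 7x^2 - 64x + 448. By the rational root theorem (leading coefficient 1), any rational root is an integer divisor of 448: try ±1, ±2, ... in turn.
Test x = 1: value = 378 ≠ 0.
Test x = -1: value = 504 ≠ 0.
Test x = 2: value = 300 ≠ 0.
Test x = -2: value = 540 ≠ 0.
Test x = 4: value = 144 ≠ 0.
Test x = -4: value = 528 ≠ 0.
Test x = 7: value = 0 ✓, so (x - 7) is a factor.
Synthetic division by (x - 7): bring down 1; 1(7) - 7 = 0; 0(7) - 64 = -64; (-64)(7) + 448 = 0 → quotient x^2 - 64, remainder 0.
Solve the quadratic x^2 - 64 = 0: discriminant = 0^2 - 4(1)(-64) = 0 + 256 = 256.
sqrt(256) = 16, so x = (0 ± 16)/2: x = 8 or x = -8.

x = -8, x = 7, x = 8


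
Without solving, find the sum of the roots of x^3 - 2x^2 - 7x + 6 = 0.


By Vieta's formulas for x^3 + bx^2 + cx + d = 0:
  r1 + r2 + r3 = -b/a = 2
  r1*r2 + r1*r3 + r2*r3 = c/a = -7
  r1*r2*r3 = -d/a = -6


Sum = 2


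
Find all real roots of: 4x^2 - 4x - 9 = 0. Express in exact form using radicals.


Using the quadratic formula: x = (-b ± sqrt(b^2 - 4ac)) / (2a)
Here a = 4, b = -4, c = -9
Discriminant = b^2 - 4ac = (-4)^2 - 4(4)(-9) = 16 + 144 = 160
Since discriminant = 160 > 0, there are two real roots.
x = (4 ± 4*sqrt(10)) / 8
Simplifying: x = (1 ± sqrt(10)) / 2
Numerically: x ≈ 2.0811 or x ≈ -1.0811

x = (1 + sqrt(10)) / 2 or x = (1 - sqrt(10)) / 2


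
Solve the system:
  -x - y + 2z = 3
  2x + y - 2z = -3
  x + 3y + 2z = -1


Using Cramer's rule. Expand each determinant along the first row.
D  = (-1)*[1*2 - (-2)*3] - (-1)*[2*2 - (-2)*1] + 2*[2*3 - 1*1]
  = (-1)*(8) - (-1)*(6) + 2*(5) = 8
Dx = 3*[1*2 - (-2)*3] - (-1)*[(-3)*2 - (-2)*(-1)] + 2*[(-3)*3 - 1*(-1)]
  = 3*(8) - (-1)*(-8) + 2*(-8) = 0
Dy = (-1)*[(-3)*2 - (-2)*(-1)] - 3*[2*2 - (-2)*1] + 2*[2*(-1) - (-3)*1]
  = (-1)*(-8) - 3*(6) + 2*(1) = -8
Dz = (-1)*[1*(-1) - (-3)*3] - (-1)*[2*(-1) - (-3)*1] + 3*[2*3 - 1*1]
  = (-1)*(8) - (-1)*(1) + 3*(5) = 8
x = Dx/D = 0/8 = 0, y = Dy/D = -8/8 = -1, z = Dz/D = 8/8 = 1
Check eq1: (-1)(0) + (-1)(-1) + (2)(1) = 3 = 3 ✓
Check eq2: (2)(0) + (1)(-1) + (-2)(1) = -3 = -3 ✓
Check eq3: (1)(0) + (3)(-1) + (2)(1) = -1 = -1 ✓

x = 0, y = -1, z = 1


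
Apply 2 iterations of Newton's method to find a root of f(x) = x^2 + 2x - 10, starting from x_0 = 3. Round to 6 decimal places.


Newton's method: x_(n+1) = x_n - f(x_n)/f'(x_n)
f(x) = x^2 + 2x - 10
f'(x) = 2x + 2

Iteration 1:
  f(3.000000) = 5.000000
  f'(3.000000) = 8.000000
  x_1 = 3.000000 - (5.000000)/(8.000000) = 2.375000

Iteration 2:
  f(2.375000) = 0.390625
  f'(2.375000) = 6.750000
  x_2 = 2.375000 - (0.390625)/(6.750000) = 2.317130

x_2 = 2.317130


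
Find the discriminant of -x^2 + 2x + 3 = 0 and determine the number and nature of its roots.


For ax^2 + bx + c = 0, discriminant D = b^2 - 4ac
Here a = -1, b = 2, c = 3
D = (2)^2 - 4(-1)(3) = 4 + 12 = 16

D = 16 > 0 and is a perfect square (sqrt = 4)
The equation has 2 distinct real rational roots.

Discriminant = 16, 2 distinct real rational roots


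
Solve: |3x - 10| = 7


An absolute value equation |expr| = 7 gives two cases:
Case 1: 3x - 10 = 7
  3x = 17, so x = 17/3
Case 2: 3x - 10 = -7
  3x = 3, so x = 1

x = 1, x = 17/3


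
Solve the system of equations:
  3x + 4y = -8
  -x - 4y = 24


Using Cramer's rule:
Determinant D = (3)(-4) - (-1)(4) = -12 + 4 = -8
Dx = (-8)(-4) - (24)(4) = 32 - 96 = -64
Dy = (3)(24) - (-1)(-8) = 72 - 8 = 64
x = Dx/D = -64/-8 = 8
y = Dy/D = 64/-8 = -8

x = 8, y = -8


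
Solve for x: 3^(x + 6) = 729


Express both sides with the same base.
729 = 3^6
Since the bases match, equate exponents: x + 6 = 6
So x = 6 - (6) = 0

x = 0


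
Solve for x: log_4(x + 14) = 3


Convert to exponential form: x + 14 = 4^3 = 64
x = 64 - 14 = 50
Check: log_4(50 + 14) = log_4(64) = log_4(64) = 3 ✓

x = 50


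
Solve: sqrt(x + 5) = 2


Square both sides: x + 5 = 2^2 = 4
x = 4 - 5 = -1
x = -1
Check: sqrt(1*(-1) + 5) = sqrt(4) = 2 ✓

x = -1


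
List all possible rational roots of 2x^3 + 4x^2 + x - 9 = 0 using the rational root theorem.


Rational root theorem: possible roots are ±p/q where:
  p divides the constant term (-9): p ∈ {1, 3, 9}
  q divides the leading coefficient (2): q ∈ {1, 2}

All possible rational roots: -9, -9/2, -3, -3/2, -1, -1/2, 1/2, 1, 3/2, 3, 9/2, 9

-9, -9/2, -3, -3/2, -1, -1/2, 1/2, 1, 3/2, 3, 9/2, 9


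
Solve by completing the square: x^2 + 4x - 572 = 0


Start: x^2 + 4x - 572 = 0
Move constant: x^2 + 4x = 572
Half of 4 is 2, squared is 4
Add 4 to both sides: x^2 + 4x + 4 = 576
(x + 2)^2 = 576
x + 2 = ±24
x = -2 + 24 = 22 or x = -2 - 24 = -26

x = -26, x = 22


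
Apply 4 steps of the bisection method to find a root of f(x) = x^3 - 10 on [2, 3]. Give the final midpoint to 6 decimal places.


f(x) = x^3 - 10
f(2) = -2 < 0
f(3) = 17 > 0

Step 1: midpoint = (2.000000 + 3.000000)/2 = 2.500000
  f(2.500000) = 5.625000
  f(mid) > 0, so root is in [2.000000, 2.500000]

Step 2: midpoint = (2.000000 + 2.500000)/2 = 2.250000
  f(2.250000) = 1.390625
  f(mid) > 0, so root is in [2.000000, 2.250000]

Step 3: midpoint = (2.000000 + 2.250000)/2 = 2.125000
  f(2.125000) = -0.404297
  f(mid) < 0, so root is in [2.125000, 2.250000]

Step 4: midpoint = (2.125000 + 2.250000)/2 = 2.187500
  f(2.187500) = 0.467529
  f(mid) > 0, so root is in [2.125000, 2.187500]

midpoint = 2.187500


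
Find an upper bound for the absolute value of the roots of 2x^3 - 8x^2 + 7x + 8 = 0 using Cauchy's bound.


Cauchy's bound: all roots r satisfy |r| <= 1 + max(|a_i/a_n|) for i = 0,...,n-1
where a_n is the leading coefficient.

Coefficients: [2, -8, 7, 8]
Leading coefficient a_n = 2
Ratios |a_i/a_n|: 4, 7/2, 4
Maximum ratio: 4
Cauchy's bound: |r| <= 1 + 4 = 5

Upper bound = 5


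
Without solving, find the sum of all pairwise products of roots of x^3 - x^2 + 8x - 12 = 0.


By Vieta's formulas for x^3 + bx^2 + cx + d = 0:
  r1 + r2 + r3 = -b/a = 1
  r1*r2 + r1*r3 + r2*r3 = c/a = 8
  r1*r2*r3 = -d/a = 12


Sum of pairwise products = 8


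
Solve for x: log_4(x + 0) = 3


Convert to exponential form: x + 0 = 4^3 = 64
x = 64 - 0 = 64
Check: log_4(64 + 0) = log_4(64) = log_4(64) = 3 ✓

x = 64


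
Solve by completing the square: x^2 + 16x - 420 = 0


Start: x^2 + 16x - 420 = 0
Move constant: x^2 + 16x = 420
Half of 16 is 8, squared is 64
Add 64 to both sides: x^2 + 16x + 64 = 484
(x + 8)^2 = 484
x + 8 = ±22
x = -8 + 22 = 14 or x = -8 - 22 = -30

x = -30, x = 14


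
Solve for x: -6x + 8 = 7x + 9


Starting with: -6x + 8 = 7x + 9
Move all x terms to left: (-6 - 7)x = 9 - 8
Simplify: -13x = 1
Divide both sides by -13: x = -1/13

x = -1/13


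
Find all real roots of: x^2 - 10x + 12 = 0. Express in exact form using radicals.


Using the quadratic formula: x = (-b ± sqrt(b^2 - 4ac)) / (2a)
Here a = 1, b = -10, c = 12
Discriminant = b^2 - 4ac = (-10)^2 - 4(1)(12) = 100 - 48 = 52
Since discriminant = 52 > 0, there are two real roots.
x = (10 ± 2*sqrt(13)) / 2
Simplifying: x = 5 ± sqrt(13)
Numerically: x ≈ 8.6056 or x ≈ 1.3944

x = 5 + sqrt(13) or x = 5 - sqrt(13)


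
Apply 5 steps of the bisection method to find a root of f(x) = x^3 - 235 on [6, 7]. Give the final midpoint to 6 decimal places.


f(x) = x^3 - 235
f(6) = -19 < 0
f(7) = 108 > 0

Step 1: midpoint = (6.000000 + 7.000000)/2 = 6.500000
  f(6.500000) = 39.625000
  f(mid) > 0, so root is in [6.000000, 6.500000]

Step 2: midpoint = (6.000000 + 6.500000)/2 = 6.250000
  f(6.250000) = 9.140625
  f(mid) > 0, so root is in [6.000000, 6.250000]

Step 3: midpoint = (6.000000 + 6.250000)/2 = 6.125000
  f(6.125000) = -5.216797
  f(mid) < 0, so root is in [6.125000, 6.250000]

Step 4: midpoint = (6.125000 + 6.250000)/2 = 6.187500
  f(6.187500) = 1.889404
  f(mid) > 0, so root is in [6.125000, 6.187500]

Step 5: midpoint = (6.125000 + 6.187500)/2 = 6.156250
  f(6.156250) = -1.681732
  f(mid) < 0, so root is in [6.156250, 6.187500]

midpoint = 6.156250


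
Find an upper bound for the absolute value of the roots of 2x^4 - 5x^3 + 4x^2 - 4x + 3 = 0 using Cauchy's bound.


Cauchy's bound: all roots r satisfy |r| <= 1 + max(|a_i/a_n|) for i = 0,...,n-1
where a_n is the leading coefficient.

Coefficients: [2, -5, 4, -4, 3]
Leading coefficient a_n = 2
Ratios |a_i/a_n|: 5/2, 2, 2, 3/2
Maximum ratio: 5/2
Cauchy's bound: |r| <= 1 + 5/2 = 7/2

Upper bound = 7/2


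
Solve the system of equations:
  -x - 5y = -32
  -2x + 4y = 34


Using Cramer's rule:
Determinant D = (-1)(4) - (-2)(-5) = -4 - 10 = -14
Dx = (-32)(4) - (34)(-5) = -128 + 170 = 42
Dy = (-1)(34) - (-2)(-32) = -34 - 64 = -98
x = Dx/D = 42/-14 = -3
y = Dy/D = -98/-14 = 7

x = -3, y = 7


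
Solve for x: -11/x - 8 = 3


Subtract -8 from both sides: -11/x = 11
Multiply both sides by x: -11 = 11 * x
Divide by 11: x = -1

x = -1


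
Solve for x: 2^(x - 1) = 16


Express both sides with the same base.
16 = 2^4
Since the bases match, equate exponents: x - 1 = 4
So x = 4 - (-1) = 5

x = 5


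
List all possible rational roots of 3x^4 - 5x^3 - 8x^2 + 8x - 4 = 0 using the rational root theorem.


Rational root theorem: possible roots are ±p/q where:
  p divides the constant term (-4): p ∈ {1, 2, 4}
  q divides the leading coefficient (3): q ∈ {1, 3}

All possible rational roots: -4, -2, -4/3, -1, -2/3, -1/3, 1/3, 2/3, 1, 4/3, 2, 4

-4, -2, -4/3, -1, -2/3, -1/3, 1/3, 2/3, 1, 4/3, 2, 4


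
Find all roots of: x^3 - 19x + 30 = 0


Let p(x) = x^3 - 19x + 30. By the rational root theorem (leading coefficient 1), any rational root is an integer divisor of 30: try ±1, ±2, ... in turn.
Test x = 1: value = 12 ≠ 0.
Test x = -1: value = 48 ≠ 0.
Test x = 2: value = 0 ✓, so (x - 2) is a factor.
Synthetic division by (x - 2): bring down 1; 1(2) + 0 = 2; 2(2) - 19 = -15; (-15)(2) + 30 = 0 → quotient x^2 + 2x - 15, remainder 0.
Solve the quadratic x^2 + 2x - 15 = 0: discriminant = 2^2 - 4(1)(-15) = 4 + 60 = 64.
sqrt(64) = 8, so x = (-2 ± 8)/2: x = 3 or x = -5.
Collecting all roots found:

x = -5, x = 2, x = 3


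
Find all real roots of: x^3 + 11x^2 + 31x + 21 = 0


Let p(x) = x^3 + 11x^2 + 31x + 21. By the rational root theorem (leading coefficient 1), any rational root is an integer divisor of 21: try ±1, ±2, ... in turn.
Test x = 1: value = 64 ≠ 0.
Test x = -1: value = 0 ✓, so (x + 1) is a factor.
Synthetic division by (x + 1): bring down 1; 1(-1) + 11 = 10; 10(-1) + 31 = 21; 21(-1) + 21 = 0 → quotient x^2 + 10x + 21, remainder 0.
Solve the quadratic x^2 + 10x + 21 = 0: discriminant = 10^2 - 4(1)(21) = 100 - 84 = 16.
sqrt(16) = 4, so x = (-10 ± 4)/2: x = -3 or x = -7.

x = -7, x = -3, x = -1


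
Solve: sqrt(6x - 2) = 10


Square both sides: 6x - 2 = 10^2 = 100
6x = 100 + 2 = 102
x = 17
Check: sqrt(6*17 - 2) = sqrt(100) = 10 ✓

x = 17


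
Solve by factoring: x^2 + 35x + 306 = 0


We need two numbers that multiply to 306 and add to 35.
Those numbers are 17 and 18 (since 17 * 18 = 306 and 17 + 18 = 35).
So x^2 + 35x + 306 = (x + 17)(x + 18) = 0
Setting each factor to zero: x = -17 or x = -18

x = -18, x = -17


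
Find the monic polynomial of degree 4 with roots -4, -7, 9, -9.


A monic polynomial with roots -4, -7, 9, -9 is:
p(x) = (x + 4)(x + 7)(x - 9)(x + 9)
After multiplying by (x + 4): x + 4
After multiplying by (x + 7): x^2 + 11x + 28
After multiplying by (x - 9): x^3 + 2x^2 - 71x - 252
After multiplying by (x + 9): x^4 + 11x^3 - 53x^2 - 891x - 2268

x^4 + 11x^3 - 53x^2 - 891x - 2268


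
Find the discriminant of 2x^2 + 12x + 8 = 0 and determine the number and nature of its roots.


For ax^2 + bx + c = 0, discriminant D = b^2 - 4ac
Here a = 2, b = 12, c = 8
D = (12)^2 - 4(2)(8) = 144 - 64 = 80

D = 80 > 0 but not a perfect square
The equation has 2 distinct real irrational roots.

Discriminant = 80, 2 distinct real irrational roots


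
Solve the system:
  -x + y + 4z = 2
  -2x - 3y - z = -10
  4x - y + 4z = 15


Using Cramer's rule. Expand each determinant along the first row.
D  = (-1)*[(-3)*4 - (-1)*(-1)] - 1*[(-2)*4 - (-1)*4] + 4*[(-2)*(-1) - (-3)*4]
  = (-1)*(-13) - 1*(-4) + 4*(14) = 73
Dx = 2*[(-3)*4 - (-1)*(-1)] - 1*[(-10)*4 - (-1)*15] + 4*[(-10)*(-1) - (-3)*15]
  = 2*(-13) - 1*(-25) + 4*(55) = 219
Dy = (-1)*[(-10)*4 - (-1)*15] - 2*[(-2)*4 - (-1)*4] + 4*[(-2)*15 - (-10)*4]
  = (-1)*(-25) - 2*(-4) + 4*(10) = 73
Dz = (-1)*[(-3)*15 - (-10)*(-1)] - 1*[(-2)*15 - (-10)*4] + 2*[(-2)*(-1) - (-3)*4]
  = (-1)*(-55) - 1*(10) + 2*(14) = 73
x = Dx/D = 219/73 = 3, y = Dy/D = 73/73 = 1, z = Dz/D = 73/73 = 1
Check eq1: (-1)(3) + (1)(1) + (4)(1) = 2 = 2 ✓
Check eq2: (-2)(3) + (-3)(1) + (-1)(1) = -10 = -10 ✓
Check eq3: (4)(3) + (-1)(1) + (4)(1) = 15 = 15 ✓

x = 3, y = 1, z = 1


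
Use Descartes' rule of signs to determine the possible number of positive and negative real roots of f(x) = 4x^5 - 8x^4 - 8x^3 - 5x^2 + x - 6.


Descartes' rule of signs:

For positive roots, count sign changes in f(x) = 4x^5 - 8x^4 - 8x^3 - 5x^2 + x - 6:
Signs of coefficients: +, -, -, -, +, -
Number of sign changes: 3
Possible positive real roots: 3, 1

For negative roots, examine f(-x) = -4x^5 - 8x^4 + 8x^3 - 5x^2 - x - 6:
Signs of coefficients: -, -, +, -, -, -
Number of sign changes: 2
Possible negative real roots: 2, 0

Positive roots: 3 or 1; Negative roots: 2 or 0


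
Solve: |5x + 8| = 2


An absolute value equation |expr| = 2 gives two cases:
Case 1: 5x + 8 = 2
  5x = -6, so x = -6/5
Case 2: 5x + 8 = -2
  5x = -10, so x = -2

x = -2, x = -6/5


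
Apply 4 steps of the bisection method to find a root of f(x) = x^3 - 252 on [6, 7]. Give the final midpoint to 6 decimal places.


f(x) = x^3 - 252
f(6) = -36 < 0
f(7) = 91 > 0

Step 1: midpoint = (6.000000 + 7.000000)/2 = 6.500000
  f(6.500000) = 22.625000
  f(mid) > 0, so root is in [6.000000, 6.500000]

Step 2: midpoint = (6.000000 + 6.500000)/2 = 6.250000
  f(6.250000) = -7.859375
  f(mid) < 0, so root is in [6.250000, 6.500000]

Step 3: midpoint = (6.250000 + 6.500000)/2 = 6.375000
  f(6.375000) = 7.083984
  f(mid) > 0, so root is in [6.250000, 6.375000]

Step 4: midpoint = (6.250000 + 6.375000)/2 = 6.312500
  f(6.312500) = -0.461670
  f(mid) < 0, so root is in [6.312500, 6.375000]

midpoint = 6.312500


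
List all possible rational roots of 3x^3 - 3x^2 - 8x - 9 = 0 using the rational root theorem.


Rational root theorem: possible roots are ±p/q where:
  p divides the constant term (-9): p ∈ {1, 3, 9}
  q divides the leading coefficient (3): q ∈ {1, 3}

All possible rational roots: -9, -3, -1, -1/3, 1/3, 1, 3, 9

-9, -3, -1, -1/3, 1/3, 1, 3, 9


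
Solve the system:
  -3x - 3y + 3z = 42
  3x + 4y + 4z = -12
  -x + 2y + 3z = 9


Using Cramer's rule. Expand each determinant along the first row.
D  = (-3)*[4*3 - 4*2] - (-3)*[3*3 - 4*(-1)] + 3*[3*2 - 4*(-1)]
  = (-3)*(4) - (-3)*(13) + 3*(10) = 57
Dx = 42*[4*3 - 4*2] - (-3)*[(-12)*3 - 4*9] + 3*[(-12)*2 - 4*9]
  = 42*(4) - (-3)*(-72) + 3*(-60) = -228
Dy = (-3)*[(-12)*3 - 4*9] - 42*[3*3 - 4*(-1)] + 3*[3*9 - (-12)*(-1)]
  = (-3)*(-72) - 42*(13) + 3*(15) = -285
Dz = (-3)*[4*9 - (-12)*2] - (-3)*[3*9 - (-12)*(-1)] + 42*[3*2 - 4*(-1)]
  = (-3)*(60) - (-3)*(15) + 42*(10) = 285
x = Dx/D = -228/57 = -4, y = Dy/D = -285/57 = -5, z = Dz/D = 285/57 = 5
Check eq1: (-3)(-4) + (-3)(-5) + (3)(5) = 42 = 42 ✓
Check eq2: (3)(-4) + (4)(-5) + (4)(5) = -12 = -12 ✓
Check eq3: (-1)(-4) + (2)(-5) + (3)(5) = 9 = 9 ✓

x = -4, y = -5, z = 5


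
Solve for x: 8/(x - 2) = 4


Multiply both sides by (x - 2): 8 = 4(x - 2)
Distribute: 8 = 4x - 8
4x = 8 + 8 = 16
x = 4

x = 4


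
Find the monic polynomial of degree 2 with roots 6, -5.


A monic polynomial with roots 6, -5 is:
p(x) = (x - 6)(x + 5)
After multiplying by (x - 6): x - 6
After multiplying by (x + 5): x^2 - x - 30

x^2 - x - 30


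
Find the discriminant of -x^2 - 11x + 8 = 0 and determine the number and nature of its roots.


For ax^2 + bx + c = 0, discriminant D = b^2 - 4ac
Here a = -1, b = -11, c = 8
D = (-11)^2 - 4(-1)(8) = 121 + 32 = 153

D = 153 > 0 but not a perfect square
The equation has 2 distinct real irrational roots.

Discriminant = 153, 2 distinct real irrational roots


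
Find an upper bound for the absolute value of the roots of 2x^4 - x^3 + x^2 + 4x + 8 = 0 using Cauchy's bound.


Cauchy's bound: all roots r satisfy |r| <= 1 + max(|a_i/a_n|) for i = 0,...,n-1
where a_n is the leading coefficient.

Coefficients: [2, -1, 1, 4, 8]
Leading coefficient a_n = 2
Ratios |a_i/a_n|: 1/2, 1/2, 2, 4
Maximum ratio: 4
Cauchy's bound: |r| <= 1 + 4 = 5

Upper bound = 5


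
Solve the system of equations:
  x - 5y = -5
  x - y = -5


Using Cramer's rule:
Determinant D = (1)(-1) - (1)(-5) = -1 + 5 = 4
Dx = (-5)(-1) - (-5)(-5) = 5 - 25 = -20
Dy = (1)(-5) - (1)(-5) = -5 + 5 = 0
x = Dx/D = -20/4 = -5
y = Dy/D = 0/4 = 0

x = -5, y = 0


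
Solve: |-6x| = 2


An absolute value equation |expr| = 2 gives two cases:
Case 1: -6x = 2
  -6x = 2, so x = -1/3
Case 2: -6x = -2
  -6x = -2, so x = 1/3

x = -1/3, x = 1/3


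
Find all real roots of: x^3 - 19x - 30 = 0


Let p(x) = x^3 - 19x - 30. By the rational root theorem (leading coefficient 1), any rational root is an integer divisor of 30: try ±1, ±2, ... in turn.
Test x = 1: value = -48 ≠ 0.
Test x = -1: value = -12 ≠ 0.
Test x = 2: value = -60 ≠ 0.
Test x = -2: value = 0 ✓, so (x + 2) is a factor.
Synthetic division by (x + 2): bring down 1; 1(-2) + 0 = -2; (-2)(-2) - 19 = -15; (-15)(-2) - 30 = 0 → quotient x^2 - 2x - 15, remainder 0.
Solve the quadratic x^2 - 2x - 15 = 0: discriminant = (-2)^2 - 4(1)(-15) = 4 + 60 = 64.
sqrt(64) = 8, so x = (2 ± 8)/2: x = 5 or x = -3.

x = -3, x = -2, x = 5


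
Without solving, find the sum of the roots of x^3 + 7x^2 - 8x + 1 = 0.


By Vieta's formulas for x^3 + bx^2 + cx + d = 0:
  r1 + r2 + r3 = -b/a = -7
  r1*r2 + r1*r3 + r2*r3 = c/a = -8
  r1*r2*r3 = -d/a = -1


Sum = -7


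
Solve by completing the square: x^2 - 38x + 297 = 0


Start: x^2 - 38x + 297 = 0
Move constant: x^2 - 38x = -297
Half of -38 is -19, squared is 361
Add 361 to both sides: x^2 - 38x + 361 = 64
(x - 19)^2 = 64
x - 19 = ±8
x = 19 + 8 = 27 or x = 19 - 8 = 11

x = 11, x = 27


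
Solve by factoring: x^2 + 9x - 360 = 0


We need two numbers that multiply to -360 and add to 9.
Those numbers are -15 and 24 (since (-15) * 24 = -360 and (-15) + 24 = 9).
So x^2 + 9x - 360 = (x - 15)(x + 24) = 0
Setting each factor to zero: x = 15 or x = -24

x = -24, x = 15


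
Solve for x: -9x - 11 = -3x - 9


Starting with: -9x - 11 = -3x - 9
Move all x terms to left: (-9 + 3)x = -9 + 11
Simplify: -6x = 2
Divide both sides by -6: x = -1/3

x = -1/3


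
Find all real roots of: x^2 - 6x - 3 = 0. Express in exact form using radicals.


Using the quadratic formula: x = (-b ± sqrt(b^2 - 4ac)) / (2a)
Here a = 1, b = -6, c = -3
Discriminant = b^2 - 4ac = (-6)^2 - 4(1)(-3) = 36 + 12 = 48
Since discriminant = 48 > 0, there are two real roots.
x = (6 ± 4*sqrt(3)) / 2
Simplifying: x = 3 ± 2*sqrt(3)
Numerically: x ≈ 6.4641 or x ≈ -0.4641

x = 3 + 2*sqrt(3) or x = 3 - 2*sqrt(3)


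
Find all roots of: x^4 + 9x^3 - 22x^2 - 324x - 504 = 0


Let p(x) = x^4 + 9x^3 - 22x^2 - 324x - 504. By the rational root theorem (leading coefficient 1), any rational root is an integer divisor of 504: try ±1, ±2, ... in turn.
Test x = 1: value = -840 ≠ 0.
Test x = -1: value = -210 ≠ 0.
Test x = 2: value = -1152 ≠ 0.
Test x = -2: value = 0 ✓, so (x + 2) is a factor.
Synthetic division by (x + 2): bring down 1; 1(-2) + 9 = 7; 7(-2) - 22 = -36; (-36)(-2) - 324 = -252; (-252)(-2) - 504 = 0 → quotient x^3 + 7x^2 - 36x - 252, remainder 0.
Continue with the quotient x^3 + 7x^2 - 36x - 252 (candidates must divide 252; re-test x = -2 first in case it repeats).
Test x = -2: value = -160 ≠ 0.
Test x = 3: value = -270 ≠ 0.
Test x = -3: value = -108 ≠ 0.
Test x = 4: value = -220 ≠ 0.
Test x = -4: value = -60 ≠ 0.
Test x = 6: value = 0 ✓, so (x - 6) is a factor.
Synthetic division by (x - 6): bring down 1; 1(6) + 7 = 13; 13(6) - 36 = 42; 42(6) - 252 = 0 → quotient x^2 + 13x + 42, remainder 0.
Solve the quadratic x^2 + 13x + 42 = 0: discriminant = 13^2 - 4(1)(42) = 169 - 168 = 1.
sqrt(1) = 1, so x = (-13 ± 1)/2: x = -6 or x = -7.
Collecting all roots found:

x = -7, x = -6, x = -2, x = 6


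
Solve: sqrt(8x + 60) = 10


Square both sides: 8x + 60 = 10^2 = 100
8x = 100 - 60 = 40
x = 5
Check: sqrt(8*5 + 60) = sqrt(100) = 10 ✓

x = 5


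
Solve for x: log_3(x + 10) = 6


Convert to exponential form: x + 10 = 3^6 = 729
x = 729 - 10 = 719
Check: log_3(719 + 10) = log_3(729) = log_3(729) = 6 ✓

x = 719


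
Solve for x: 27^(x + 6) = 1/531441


Express both sides with the same base.
1/531441 = 27^(-4)
Since the bases match, equate exponents: x + 6 = -4
So x = -4 - (6) = -10

x = -10


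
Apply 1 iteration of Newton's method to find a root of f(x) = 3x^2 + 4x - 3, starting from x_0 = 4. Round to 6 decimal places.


Newton's method: x_(n+1) = x_n - f(x_n)/f'(x_n)
f(x) = 3x^2 + 4x - 3
f'(x) = 6x + 4

Iteration 1:
  f(4.000000) = 61.000000
  f'(4.000000) = 28.000000
  x_1 = 4.000000 - (61.000000)/(28.000000) = 1.821429

x_1 = 1.821429


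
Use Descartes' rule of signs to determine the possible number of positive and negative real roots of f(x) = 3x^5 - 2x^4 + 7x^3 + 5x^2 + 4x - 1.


Descartes' rule of signs:

For positive roots, count sign changes in f(x) = 3x^5 - 2x^4 + 7x^3 + 5x^2 + 4x - 1:
Signs of coefficients: +, -, +, +, +, -
Number of sign changes: 3
Possible positive real roots: 3, 1

For negative roots, examine f(-x) = -3x^5 - 2x^4 - 7x^3 + 5x^2 - 4x - 1:
Signs of coefficients: -, -, -, +, -, -
Number of sign changes: 2
Possible negative real roots: 2, 0

Positive roots: 3 or 1; Negative roots: 2 or 0


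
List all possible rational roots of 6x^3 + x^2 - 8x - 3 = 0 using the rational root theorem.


Rational root theorem: possible roots are ±p/q where:
  p divides the constant term (-3): p ∈ {1, 3}
  q divides the leading coefficient (6): q ∈ {1, 2, 3, 6}

All possible rational roots: -3, -3/2, -1, -1/2, -1/3, -1/6, 1/6, 1/3, 1/2, 1, 3/2, 3

-3, -3/2, -1, -1/2, -1/3, -1/6, 1/6, 1/3, 1/2, 1, 3/2, 3


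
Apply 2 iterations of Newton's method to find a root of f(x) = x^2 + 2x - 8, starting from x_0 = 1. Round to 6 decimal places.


Newton's method: x_(n+1) = x_n - f(x_n)/f'(x_n)
f(x) = x^2 + 2x - 8
f'(x) = 2x + 2

Iteration 1:
  f(1.000000) = -5.000000
  f'(1.000000) = 4.000000
  x_1 = 1.000000 - (-5.000000)/(4.000000) = 2.250000

Iteration 2:
  f(2.250000) = 1.562500
  f'(2.250000) = 6.500000
  x_2 = 2.250000 - (1.562500)/(6.500000) = 2.009615

x_2 = 2.009615


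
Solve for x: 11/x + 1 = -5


Subtract 1 from both sides: 11/x = -6
Multiply both sides by x: 11 = -6 * x
Divide by -6: x = -11/6

x = -11/6


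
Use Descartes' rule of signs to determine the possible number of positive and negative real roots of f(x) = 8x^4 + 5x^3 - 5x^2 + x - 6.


Descartes' rule of signs:

For positive roots, count sign changes in f(x) = 8x^4 + 5x^3 - 5x^2 + x - 6:
Signs of coefficients: +, +, -, +, -
Number of sign changes: 3
Possible positive real roots: 3, 1

For negative roots, examine f(-x) = 8x^4 - 5x^3 - 5x^2 - x - 6:
Signs of coefficients: +, -, -, -, -
Number of sign changes: 1
Possible negative real roots: 1

Positive roots: 3 or 1; Negative roots: 1


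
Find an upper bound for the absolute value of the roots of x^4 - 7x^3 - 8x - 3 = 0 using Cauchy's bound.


Cauchy's bound: all roots r satisfy |r| <= 1 + max(|a_i/a_n|) for i = 0,...,n-1
where a_n is the leading coefficient.

Coefficients: [1, -7, 0, -8, -3]
Leading coefficient a_n = 1
Ratios |a_i/a_n|: 7, 0, 8, 3
Maximum ratio: 8
Cauchy's bound: |r| <= 1 + 8 = 9

Upper bound = 9


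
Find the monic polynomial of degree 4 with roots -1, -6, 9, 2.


A monic polynomial with roots -1, -6, 9, 2 is:
p(x) = (x + 1)(x + 6)(x - 9)(x - 2)
After multiplying by (x + 1): x + 1
After multiplying by (x + 6): x^2 + 7x + 6
After multiplying by (x - 9): x^3 - 2x^2 - 57x - 54
After multiplying by (x - 2): x^4 - 4x^3 - 53x^2 + 60x + 108

x^4 - 4x^3 - 53x^2 + 60x + 108


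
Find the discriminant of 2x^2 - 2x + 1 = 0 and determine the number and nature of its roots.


For ax^2 + bx + c = 0, discriminant D = b^2 - 4ac
Here a = 2, b = -2, c = 1
D = (-2)^2 - 4(2)(1) = 4 - 8 = -4

D = -4 < 0
The equation has no real roots (2 complex conjugate roots).

Discriminant = -4, no real roots (2 complex conjugate roots)


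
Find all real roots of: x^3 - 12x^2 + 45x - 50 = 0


Let p(x) = x^3 - 12x^2 + 45x - 50. By the rational root theorem (leading coefficient 1), any rational root is an integer divisor of 50: try ±1, ±2, ... in turn.
Test x = 1: value = -16 ≠ 0.
Test x = -1: value = -108 ≠ 0.
Test x = 2: value = 0 ✓, so (x - 2) is a factor.
Synthetic division by (x - 2): bring down 1; 1(2) - 12 = -10; (-10)(2) + 45 = 25; 25(2) - 50 = 0 → quotient x^2 - 10x + 25, remainder 0.
Solve the quadratic x^2 - 10x + 25 = 0: discriminant = (-10)^2 - 4(1)(25) = 100 - 100 = 0.
Discriminant = 0, so a double root: x = 10/2 = 5.

x = 2, x = 5 (multiplicity 2)


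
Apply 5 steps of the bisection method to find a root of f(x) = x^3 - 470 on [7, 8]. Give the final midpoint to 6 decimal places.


f(x) = x^3 - 470
f(7) = -127 < 0
f(8) = 42 > 0

Step 1: midpoint = (7.000000 + 8.000000)/2 = 7.500000
  f(7.500000) = -48.125000
  f(mid) < 0, so root is in [7.500000, 8.000000]

Step 2: midpoint = (7.500000 + 8.000000)/2 = 7.750000
  f(7.750000) = -4.515625
  f(mid) < 0, so root is in [7.750000, 8.000000]

Step 3: midpoint = (7.750000 + 8.000000)/2 = 7.875000
  f(7.875000) = 18.373047
  f(mid) > 0, so root is in [7.750000, 7.875000]

Step 4: midpoint = (7.750000 + 7.875000)/2 = 7.812500
  f(7.812500) = 6.837158
  f(mid) > 0, so root is in [7.750000, 7.812500]

Step 5: midpoint = (7.750000 + 7.812500)/2 = 7.781250
  f(7.781250) = 1.137970
  f(mid) > 0, so root is in [7.750000, 7.781250]

midpoint = 7.781250


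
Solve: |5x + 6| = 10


An absolute value equation |expr| = 10 gives two cases:
Case 1: 5x + 6 = 10
  5x = 4, so x = 4/5
Case 2: 5x + 6 = -10
  5x = -16, so x = -16/5

x = -16/5, x = 4/5


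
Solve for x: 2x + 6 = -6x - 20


Starting with: 2x + 6 = -6x - 20
Move all x terms to left: (2 + 6)x = -20 - 6
Simplify: 8x = -26
Divide both sides by 8: x = -13/4

x = -13/4


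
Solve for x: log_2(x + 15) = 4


Convert to exponential form: x + 15 = 2^4 = 16
x = 16 - 15 = 1
Check: log_2(1 + 15) = log_2(16) = log_2(16) = 4 ✓

x = 1


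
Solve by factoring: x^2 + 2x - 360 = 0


We need two numbers that multiply to -360 and add to 2.
Those numbers are -18 and 20 (since (-18) * 20 = -360 and (-18) + 20 = 2).
So x^2 + 2x - 360 = (x - 18)(x + 20) = 0
Setting each factor to zero: x = 18 or x = -20

x = -20, x = 18


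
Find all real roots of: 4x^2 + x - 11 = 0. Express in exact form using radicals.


Using the quadratic formula: x = (-b ± sqrt(b^2 - 4ac)) / (2a)
Here a = 4, b = 1, c = -11
Discriminant = b^2 - 4ac = 1^2 - 4(4)(-11) = 1 + 176 = 177
Since discriminant = 177 > 0, there are two real roots.
x = (-1 ± sqrt(177)) / 8
Numerically: x ≈ 1.5380 or x ≈ -1.7880

x = (-1 + sqrt(177)) / 8 or x = (-1 - sqrt(177)) / 8


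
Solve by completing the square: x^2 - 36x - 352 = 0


Start: x^2 - 36x - 352 = 0
Move constant: x^2 - 36x = 352
Half of -36 is -18, squared is 324
Add 324 to both sides: x^2 - 36x + 324 = 676
(x - 18)^2 = 676
x - 18 = ±26
x = 18 + 26 = 44 or x = 18 - 26 = -8

x = -8, x = 44


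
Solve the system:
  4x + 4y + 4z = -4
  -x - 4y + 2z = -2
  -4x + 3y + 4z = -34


Using Cramer's rule. Expand each determinant along the first row.
D  = 4*[(-4)*4 - 2*3] - 4*[(-1)*4 - 2*(-4)] + 4*[(-1)*3 - (-4)*(-4)]
  = 4*(-22) - 4*(4) + 4*(-19) = -180
Dx = (-4)*[(-4)*4 - 2*3] - 4*[(-2)*4 - 2*(-34)] + 4*[(-2)*3 - (-4)*(-34)]
  = (-4)*(-22) - 4*(60) + 4*(-142) = -720
Dy = 4*[(-2)*4 - 2*(-34)] - (-4)*[(-1)*4 - 2*(-4)] + 4*[(-1)*(-34) - (-2)*(-4)]
  = 4*(60) - (-4)*(4) + 4*(26) = 360
Dz = 4*[(-4)*(-34) - (-2)*3] - 4*[(-1)*(-34) - (-2)*(-4)] + (-4)*[(-1)*3 - (-4)*(-4)]
  = 4*(142) - 4*(26) + (-4)*(-19) = 540
x = Dx/D = -720/-180 = 4, y = Dy/D = 360/-180 = -2, z = Dz/D = 540/-180 = -3
Check eq1: (4)(4) + (4)(-2) + (4)(-3) = -4 = -4 ✓
Check eq2: (-1)(4) + (-4)(-2) + (2)(-3) = -2 = -2 ✓
Check eq3: (-4)(4) + (3)(-2) + (4)(-3) = -34 = -34 ✓

x = 4, y = -2, z = -3
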